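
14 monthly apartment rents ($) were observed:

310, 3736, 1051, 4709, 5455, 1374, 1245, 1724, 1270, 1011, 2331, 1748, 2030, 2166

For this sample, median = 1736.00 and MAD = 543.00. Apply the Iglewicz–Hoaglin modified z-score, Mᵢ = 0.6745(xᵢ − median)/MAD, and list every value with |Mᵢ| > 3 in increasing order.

4709, 5455

|Mᵢ| > 3 ⇔ |xᵢ − 1736.00| > 3·543.00/0.6745 = 2415.12.
So outliers lie outside [-679.12, 4151.12].
4709: M = 3.69 → outlier.
5455: M = 4.62 → outlier.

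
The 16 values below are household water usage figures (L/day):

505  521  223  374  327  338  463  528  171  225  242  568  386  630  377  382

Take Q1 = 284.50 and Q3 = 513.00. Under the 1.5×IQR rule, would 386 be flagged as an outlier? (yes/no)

no

IQR = Q3 − Q1 = 513.00 − 284.50 = 228.50.
Lower fence = Q1 − 1.5·IQR = 284.50 − 342.75 = -58.25.
Upper fence = Q3 + 1.5·IQR = 513.00 + 342.75 = 855.75.
386 lies within [-58.25, 855.75].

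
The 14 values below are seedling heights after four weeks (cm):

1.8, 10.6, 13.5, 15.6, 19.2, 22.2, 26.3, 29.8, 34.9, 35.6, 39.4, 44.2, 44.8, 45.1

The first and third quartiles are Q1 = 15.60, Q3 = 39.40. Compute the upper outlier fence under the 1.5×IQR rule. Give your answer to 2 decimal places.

IQR = Q3 − Q1 = 39.40 − 15.60 = 23.80.
Lower fence = Q1 − 1.5·IQR = 15.60 − 35.70 = -20.10.
Upper fence = Q3 + 1.5·IQR = 39.40 + 35.70 = 75.10.

75.10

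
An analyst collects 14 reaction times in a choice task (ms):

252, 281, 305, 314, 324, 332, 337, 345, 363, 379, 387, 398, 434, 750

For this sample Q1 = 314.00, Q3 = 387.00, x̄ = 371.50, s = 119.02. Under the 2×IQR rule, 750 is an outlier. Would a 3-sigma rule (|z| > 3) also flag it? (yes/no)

z = (750 − 371.50) / 119.02 = 3.18.
|z| = 3.18 > 3.

yes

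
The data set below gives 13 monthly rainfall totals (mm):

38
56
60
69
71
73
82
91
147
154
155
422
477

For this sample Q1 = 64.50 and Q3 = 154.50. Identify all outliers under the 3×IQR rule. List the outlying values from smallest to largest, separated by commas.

IQR = Q3 − Q1 = 154.50 − 64.50 = 90.00.
Lower fence = Q1 − 3·IQR = 64.50 − 270.00 = -205.50.
Upper fence = Q3 + 3·IQR = 154.50 + 270.00 = 424.50.
477 > 424.50 → outlier.
All remaining values lie within [-205.50, 424.50].

477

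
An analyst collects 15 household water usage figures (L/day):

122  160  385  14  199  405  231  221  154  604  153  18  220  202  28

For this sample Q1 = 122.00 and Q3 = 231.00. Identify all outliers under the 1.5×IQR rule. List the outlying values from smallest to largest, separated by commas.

405, 604

IQR = Q3 − Q1 = 231.00 − 122.00 = 109.00.
Lower fence = Q1 − 1.5·IQR = 122.00 − 163.50 = -41.50.
Upper fence = Q3 + 1.5·IQR = 231.00 + 163.50 = 394.50.
405 > 394.50 → outlier.
604 > 394.50 → outlier.
All remaining values lie within [-41.50, 394.50].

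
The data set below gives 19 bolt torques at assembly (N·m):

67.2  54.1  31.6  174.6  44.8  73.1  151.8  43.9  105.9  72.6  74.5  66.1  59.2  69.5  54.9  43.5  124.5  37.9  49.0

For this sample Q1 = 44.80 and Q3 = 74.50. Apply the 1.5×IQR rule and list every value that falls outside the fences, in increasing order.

124.5, 151.8, 174.6

IQR = Q3 − Q1 = 74.50 − 44.80 = 29.70.
Lower fence = Q1 − 1.5·IQR = 44.80 − 44.55 = 0.25.
Upper fence = Q3 + 1.5·IQR = 74.50 + 44.55 = 119.05.
124.5 > 119.05 → outlier.
151.8 > 119.05 → outlier.
174.6 > 119.05 → outlier.
All remaining values lie within [0.25, 119.05].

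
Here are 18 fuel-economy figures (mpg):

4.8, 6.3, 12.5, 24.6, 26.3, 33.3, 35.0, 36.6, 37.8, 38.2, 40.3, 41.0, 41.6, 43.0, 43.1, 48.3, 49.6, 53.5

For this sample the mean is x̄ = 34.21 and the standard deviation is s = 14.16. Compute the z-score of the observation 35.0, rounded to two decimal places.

z = (35.0 − 34.21) / 14.16 = 0.06.

0.06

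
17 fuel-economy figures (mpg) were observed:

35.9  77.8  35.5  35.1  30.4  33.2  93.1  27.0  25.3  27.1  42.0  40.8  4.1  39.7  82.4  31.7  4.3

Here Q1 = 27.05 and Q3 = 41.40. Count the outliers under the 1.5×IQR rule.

IQR = 14.35; fences at 27.05 − 21.525 = 5.525 and 41.40 + 21.525 = 62.925.
Outside the cutoffs: 4.1, 4.3, 77.8, 82.4, 93.1.

5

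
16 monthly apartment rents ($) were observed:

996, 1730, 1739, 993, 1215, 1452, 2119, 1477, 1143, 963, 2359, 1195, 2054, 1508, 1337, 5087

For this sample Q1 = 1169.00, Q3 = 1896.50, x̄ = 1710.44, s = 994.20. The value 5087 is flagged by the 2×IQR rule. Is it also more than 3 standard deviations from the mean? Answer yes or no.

yes

z = (5087 − 1710.44) / 994.20 = 3.40.
|z| = 3.40 > 3.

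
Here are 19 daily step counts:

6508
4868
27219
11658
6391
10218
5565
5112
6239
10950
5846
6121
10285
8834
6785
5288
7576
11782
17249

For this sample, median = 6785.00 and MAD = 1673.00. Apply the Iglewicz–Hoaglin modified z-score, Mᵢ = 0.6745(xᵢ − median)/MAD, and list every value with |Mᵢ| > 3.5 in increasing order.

|Mᵢ| > 3.5 ⇔ |xᵢ − 6785.00| > 3.5·1673.00/0.6745 = 8681.25.
So outliers lie outside [-1896.25, 15466.25].
17249: M = 4.22 → outlier.
27219: M = 8.24 → outlier.

17249, 27219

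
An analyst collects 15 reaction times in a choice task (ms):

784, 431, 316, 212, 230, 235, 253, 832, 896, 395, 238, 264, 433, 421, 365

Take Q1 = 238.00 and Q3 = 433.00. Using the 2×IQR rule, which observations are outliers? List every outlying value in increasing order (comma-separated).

IQR = Q3 − Q1 = 433.00 − 238.00 = 195.00.
Lower fence = Q1 − 2·IQR = 238.00 − 390.00 = -152.00.
Upper fence = Q3 + 2·IQR = 433.00 + 390.00 = 823.00.
832 > 823.00 → outlier.
896 > 823.00 → outlier.
All remaining values lie within [-152.00, 823.00].

832, 896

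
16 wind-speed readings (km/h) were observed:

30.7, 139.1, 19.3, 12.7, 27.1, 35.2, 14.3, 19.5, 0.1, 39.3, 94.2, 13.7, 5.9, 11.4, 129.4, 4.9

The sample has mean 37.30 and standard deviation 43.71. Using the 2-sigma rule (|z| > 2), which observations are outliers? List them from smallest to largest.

Cutoffs at x̄ ± 2s: 37.30 ± 2·43.71 = [-50.12, 124.72].
129.4: z = 2.11, |z| > 2 → outlier.
139.1: z = 2.33, |z| > 2 → outlier.
Every other value lies within [-50.12, 124.72].

129.4, 139.1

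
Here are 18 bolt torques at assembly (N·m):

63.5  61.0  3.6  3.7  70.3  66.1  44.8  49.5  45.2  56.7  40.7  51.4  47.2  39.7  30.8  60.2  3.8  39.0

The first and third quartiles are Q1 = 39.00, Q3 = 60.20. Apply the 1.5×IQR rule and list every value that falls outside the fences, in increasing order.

3.6, 3.7, 3.8

IQR = Q3 − Q1 = 60.20 − 39.00 = 21.20.
Lower fence = Q1 − 1.5·IQR = 39.00 − 31.80 = 7.20.
Upper fence = Q3 + 1.5·IQR = 60.20 + 31.80 = 92.00.
3.6 < 7.20 → outlier.
3.7 < 7.20 → outlier.
3.8 < 7.20 → outlier.
All remaining values lie within [7.20, 92.00].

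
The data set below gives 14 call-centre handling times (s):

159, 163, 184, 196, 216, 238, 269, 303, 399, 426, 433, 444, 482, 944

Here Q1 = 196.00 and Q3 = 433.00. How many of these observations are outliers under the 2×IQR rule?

1

IQR = 237.00; fences at 196.00 − 474.00 = -278.00 and 433.00 + 474.00 = 907.00.
Outside the cutoffs: 944.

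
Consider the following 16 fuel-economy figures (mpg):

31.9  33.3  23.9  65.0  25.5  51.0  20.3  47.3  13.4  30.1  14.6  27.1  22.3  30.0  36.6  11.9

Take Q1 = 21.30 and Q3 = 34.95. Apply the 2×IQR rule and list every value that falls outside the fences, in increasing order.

65.0

IQR = Q3 − Q1 = 34.95 − 21.30 = 13.65.
Lower fence = Q1 − 2·IQR = 21.30 − 27.30 = -6.00.
Upper fence = Q3 + 2·IQR = 34.95 + 27.30 = 62.25.
65.0 > 62.25 → outlier.
All remaining values lie within [-6.00, 62.25].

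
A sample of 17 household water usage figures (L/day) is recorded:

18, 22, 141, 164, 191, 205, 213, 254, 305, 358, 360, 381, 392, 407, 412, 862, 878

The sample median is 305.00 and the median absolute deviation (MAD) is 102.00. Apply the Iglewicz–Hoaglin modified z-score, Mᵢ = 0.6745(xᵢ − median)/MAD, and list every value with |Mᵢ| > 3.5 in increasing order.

|Mᵢ| > 3.5 ⇔ |xᵢ − 305.00| > 3.5·102.00/0.6745 = 529.28.
So outliers lie outside [-224.28, 834.28].
862: M = 3.68 → outlier.
878: M = 3.79 → outlier.

862, 878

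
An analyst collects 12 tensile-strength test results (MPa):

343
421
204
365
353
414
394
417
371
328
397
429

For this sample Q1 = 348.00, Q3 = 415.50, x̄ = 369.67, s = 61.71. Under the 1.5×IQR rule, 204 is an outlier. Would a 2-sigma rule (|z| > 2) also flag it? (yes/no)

yes

z = (204 − 369.67) / 61.71 = -2.68.
|z| = 2.68 > 2.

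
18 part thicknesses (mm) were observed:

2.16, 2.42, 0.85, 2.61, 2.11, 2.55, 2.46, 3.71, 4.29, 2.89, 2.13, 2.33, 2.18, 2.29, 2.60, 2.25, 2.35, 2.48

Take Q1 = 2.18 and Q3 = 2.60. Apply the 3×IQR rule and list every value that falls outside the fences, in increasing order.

IQR = Q3 − Q1 = 2.60 − 2.18 = 0.42.
Lower fence = Q1 − 3·IQR = 2.18 − 1.26 = 0.92.
Upper fence = Q3 + 3·IQR = 2.60 + 1.26 = 3.86.
0.85 < 0.92 → outlier.
4.29 > 3.86 → outlier.
All remaining values lie within [0.92, 3.86].

0.85, 4.29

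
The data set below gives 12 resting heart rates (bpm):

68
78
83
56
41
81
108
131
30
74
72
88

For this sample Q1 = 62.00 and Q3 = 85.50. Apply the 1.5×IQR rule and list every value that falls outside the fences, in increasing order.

131

IQR = Q3 − Q1 = 85.50 − 62.00 = 23.50.
Lower fence = Q1 − 1.5·IQR = 62.00 − 35.25 = 26.75.
Upper fence = Q3 + 1.5·IQR = 85.50 + 35.25 = 120.75.
131 > 120.75 → outlier.
All remaining values lie within [26.75, 120.75].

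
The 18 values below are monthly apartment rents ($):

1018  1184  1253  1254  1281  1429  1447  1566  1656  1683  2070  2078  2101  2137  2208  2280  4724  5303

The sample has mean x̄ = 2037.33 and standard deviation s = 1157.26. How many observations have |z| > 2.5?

1

Cutoffs: x̄ ± 2.5s = [-855.82, 4930.48].
Outside the cutoffs: 5303.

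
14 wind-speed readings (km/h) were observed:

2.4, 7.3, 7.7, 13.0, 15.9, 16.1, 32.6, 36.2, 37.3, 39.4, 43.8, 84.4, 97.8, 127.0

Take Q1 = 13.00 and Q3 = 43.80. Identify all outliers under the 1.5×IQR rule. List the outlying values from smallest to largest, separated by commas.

IQR = Q3 − Q1 = 43.80 − 13.00 = 30.80.
Lower fence = Q1 − 1.5·IQR = 13.00 − 46.20 = -33.20.
Upper fence = Q3 + 1.5·IQR = 43.80 + 46.20 = 90.00.
97.8 > 90.00 → outlier.
127.0 > 90.00 → outlier.
All remaining values lie within [-33.20, 90.00].

97.8, 127.0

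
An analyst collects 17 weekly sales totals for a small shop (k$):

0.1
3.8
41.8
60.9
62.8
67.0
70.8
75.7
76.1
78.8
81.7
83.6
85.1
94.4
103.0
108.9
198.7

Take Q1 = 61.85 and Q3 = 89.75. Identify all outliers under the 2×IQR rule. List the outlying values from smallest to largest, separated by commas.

0.1, 3.8, 198.7

IQR = Q3 − Q1 = 89.75 − 61.85 = 27.90.
Lower fence = Q1 − 2·IQR = 61.85 − 55.80 = 6.05.
Upper fence = Q3 + 2·IQR = 89.75 + 55.80 = 145.55.
0.1 < 6.05 → outlier.
3.8 < 6.05 → outlier.
198.7 > 145.55 → outlier.
All remaining values lie within [6.05, 145.55].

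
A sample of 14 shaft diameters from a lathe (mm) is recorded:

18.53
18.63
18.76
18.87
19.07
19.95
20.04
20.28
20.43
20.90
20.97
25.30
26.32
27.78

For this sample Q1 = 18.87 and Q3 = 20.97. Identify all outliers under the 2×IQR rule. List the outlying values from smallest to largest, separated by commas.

IQR = Q3 − Q1 = 20.97 − 18.87 = 2.10.
Lower fence = Q1 − 2·IQR = 18.87 − 4.20 = 14.67.
Upper fence = Q3 + 2·IQR = 20.97 + 4.20 = 25.17.
25.30 > 25.17 → outlier.
26.32 > 25.17 → outlier.
27.78 > 25.17 → outlier.
All remaining values lie within [14.67, 25.17].

25.30, 26.32, 27.78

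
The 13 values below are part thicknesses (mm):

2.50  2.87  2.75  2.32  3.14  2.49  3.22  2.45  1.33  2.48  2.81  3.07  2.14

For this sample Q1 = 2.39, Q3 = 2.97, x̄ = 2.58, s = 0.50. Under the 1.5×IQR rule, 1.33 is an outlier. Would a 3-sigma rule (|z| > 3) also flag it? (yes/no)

z = (1.33 − 2.58) / 0.50 = -2.50.
|z| = 2.50 ≤ 3.

no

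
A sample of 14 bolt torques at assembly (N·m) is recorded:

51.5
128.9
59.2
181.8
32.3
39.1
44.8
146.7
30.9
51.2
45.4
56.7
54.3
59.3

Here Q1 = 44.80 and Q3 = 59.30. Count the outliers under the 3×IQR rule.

IQR = 14.50; fences at 44.80 − 43.50 = 1.30 and 59.30 + 43.50 = 102.80.
Outside the cutoffs: 128.9, 146.7, 181.8.

3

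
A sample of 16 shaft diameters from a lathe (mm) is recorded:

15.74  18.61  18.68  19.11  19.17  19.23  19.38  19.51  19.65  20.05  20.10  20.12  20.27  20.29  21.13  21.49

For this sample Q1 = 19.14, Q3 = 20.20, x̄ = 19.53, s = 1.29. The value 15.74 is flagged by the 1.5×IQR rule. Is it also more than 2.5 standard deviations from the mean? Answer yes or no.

yes

z = (15.74 − 19.53) / 1.29 = -2.94.
|z| = 2.94 > 2.5.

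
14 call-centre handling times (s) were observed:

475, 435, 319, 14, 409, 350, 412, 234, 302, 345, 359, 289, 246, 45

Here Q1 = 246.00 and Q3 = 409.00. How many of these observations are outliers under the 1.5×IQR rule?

0

IQR = 163.00; fences at 246.00 − 244.50 = 1.50 and 409.00 + 244.50 = 653.50.
Every value lies within the cutoffs.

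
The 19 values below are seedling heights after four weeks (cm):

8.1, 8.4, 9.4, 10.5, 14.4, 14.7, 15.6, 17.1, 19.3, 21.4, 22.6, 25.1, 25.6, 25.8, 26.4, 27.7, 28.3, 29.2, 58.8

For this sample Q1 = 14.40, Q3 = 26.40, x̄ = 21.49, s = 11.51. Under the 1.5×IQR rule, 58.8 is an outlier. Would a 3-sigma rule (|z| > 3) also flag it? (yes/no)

z = (58.8 − 21.49) / 11.51 = 3.24.
|z| = 3.24 > 3.

yes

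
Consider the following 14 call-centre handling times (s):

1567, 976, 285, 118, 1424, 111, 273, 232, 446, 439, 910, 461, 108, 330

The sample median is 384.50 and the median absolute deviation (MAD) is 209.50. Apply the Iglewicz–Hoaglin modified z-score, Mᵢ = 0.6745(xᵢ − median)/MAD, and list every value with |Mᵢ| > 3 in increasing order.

1424, 1567

|Mᵢ| > 3 ⇔ |xᵢ − 384.50| > 3·209.50/0.6745 = 931.80.
So outliers lie outside [-547.30, 1316.30].
1424: M = 3.35 → outlier.
1567: M = 3.81 → outlier.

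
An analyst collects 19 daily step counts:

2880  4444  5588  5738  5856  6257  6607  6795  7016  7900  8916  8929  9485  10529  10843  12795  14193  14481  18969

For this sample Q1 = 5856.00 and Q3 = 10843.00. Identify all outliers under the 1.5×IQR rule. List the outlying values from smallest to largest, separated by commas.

18969

IQR = Q3 − Q1 = 10843.00 − 5856.00 = 4987.00.
Lower fence = Q1 − 1.5·IQR = 5856.00 − 7480.50 = -1624.50.
Upper fence = Q3 + 1.5·IQR = 10843.00 + 7480.50 = 18323.50.
18969 > 18323.50 → outlier.
All remaining values lie within [-1624.50, 18323.50].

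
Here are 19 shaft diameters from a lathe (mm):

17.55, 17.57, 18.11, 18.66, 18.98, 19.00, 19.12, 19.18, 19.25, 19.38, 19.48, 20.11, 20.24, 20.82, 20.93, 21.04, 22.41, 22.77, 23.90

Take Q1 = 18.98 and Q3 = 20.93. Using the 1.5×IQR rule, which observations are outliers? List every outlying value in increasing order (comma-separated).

IQR = Q3 − Q1 = 20.93 − 18.98 = 1.95.
Lower fence = Q1 − 1.5·IQR = 18.98 − 2.925 = 16.055.
Upper fence = Q3 + 1.5·IQR = 20.93 + 2.925 = 23.855.
23.90 > 23.855 → outlier.
All remaining values lie within [16.055, 23.855].

23.90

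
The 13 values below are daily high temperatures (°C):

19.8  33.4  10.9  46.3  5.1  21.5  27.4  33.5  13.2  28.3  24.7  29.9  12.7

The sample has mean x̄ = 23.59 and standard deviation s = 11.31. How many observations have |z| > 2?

1

Cutoffs: x̄ ± 2s = [0.97, 46.21].
Outside the cutoffs: 46.3.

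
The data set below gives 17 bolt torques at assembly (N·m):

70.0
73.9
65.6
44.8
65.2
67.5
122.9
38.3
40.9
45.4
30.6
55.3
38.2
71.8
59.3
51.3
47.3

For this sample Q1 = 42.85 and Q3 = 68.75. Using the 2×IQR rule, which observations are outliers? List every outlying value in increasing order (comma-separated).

IQR = Q3 − Q1 = 68.75 − 42.85 = 25.90.
Lower fence = Q1 − 2·IQR = 42.85 − 51.80 = -8.95.
Upper fence = Q3 + 2·IQR = 68.75 + 51.80 = 120.55.
122.9 > 120.55 → outlier.
All remaining values lie within [-8.95, 120.55].

122.9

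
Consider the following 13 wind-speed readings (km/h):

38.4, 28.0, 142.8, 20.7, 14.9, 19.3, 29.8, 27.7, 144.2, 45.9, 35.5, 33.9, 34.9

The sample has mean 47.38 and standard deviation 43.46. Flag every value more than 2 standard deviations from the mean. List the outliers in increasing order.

Cutoffs at x̄ ± 2s: 47.38 ± 2·43.46 = [-39.54, 134.30].
142.8: z = 2.20, |z| > 2 → outlier.
144.2: z = 2.23, |z| > 2 → outlier.
Every other value lies within [-39.54, 134.30].

142.8, 144.2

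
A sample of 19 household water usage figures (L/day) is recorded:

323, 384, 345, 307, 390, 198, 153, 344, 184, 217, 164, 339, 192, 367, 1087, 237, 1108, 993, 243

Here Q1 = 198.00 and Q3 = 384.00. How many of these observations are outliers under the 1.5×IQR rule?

3

IQR = 186.00; fences at 198.00 − 279.00 = -81.00 and 384.00 + 279.00 = 663.00.
Outside the cutoffs: 993, 1087, 1108.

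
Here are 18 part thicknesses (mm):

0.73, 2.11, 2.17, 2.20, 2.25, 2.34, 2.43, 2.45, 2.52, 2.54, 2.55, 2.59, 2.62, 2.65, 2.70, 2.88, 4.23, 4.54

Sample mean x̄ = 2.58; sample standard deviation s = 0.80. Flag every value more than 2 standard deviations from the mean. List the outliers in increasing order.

0.73, 4.23, 4.54

Cutoffs at x̄ ± 2s: 2.58 ± 2·0.80 = [0.98, 4.18].
0.73: z = -2.31, |z| > 2 → outlier.
4.23: z = 2.06, |z| > 2 → outlier.
4.54: z = 2.45, |z| > 2 → outlier.
Every other value lies within [0.98, 4.18].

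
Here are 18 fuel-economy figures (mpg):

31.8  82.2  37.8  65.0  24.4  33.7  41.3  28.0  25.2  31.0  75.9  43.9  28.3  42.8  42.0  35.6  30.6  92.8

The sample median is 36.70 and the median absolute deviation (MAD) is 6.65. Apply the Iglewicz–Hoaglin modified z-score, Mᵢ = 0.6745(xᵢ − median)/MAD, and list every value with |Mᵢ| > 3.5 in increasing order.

75.9, 82.2, 92.8

|Mᵢ| > 3.5 ⇔ |xᵢ − 36.70| > 3.5·6.65/0.6745 = 34.51.
So outliers lie outside [2.19, 71.21].
75.9: M = 3.98 → outlier.
82.2: M = 4.61 → outlier.
92.8: M = 5.69 → outlier.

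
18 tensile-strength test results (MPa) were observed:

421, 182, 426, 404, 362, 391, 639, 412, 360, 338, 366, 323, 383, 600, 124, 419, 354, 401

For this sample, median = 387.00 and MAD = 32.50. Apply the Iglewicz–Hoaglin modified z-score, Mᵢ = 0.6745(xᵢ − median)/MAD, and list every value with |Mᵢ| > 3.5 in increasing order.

|Mᵢ| > 3.5 ⇔ |xᵢ − 387.00| > 3.5·32.50/0.6745 = 168.64.
So outliers lie outside [218.36, 555.64].
124: M = -5.46 → outlier.
182: M = -4.25 → outlier.
600: M = 4.42 → outlier.
639: M = 5.23 → outlier.

124, 182, 600, 639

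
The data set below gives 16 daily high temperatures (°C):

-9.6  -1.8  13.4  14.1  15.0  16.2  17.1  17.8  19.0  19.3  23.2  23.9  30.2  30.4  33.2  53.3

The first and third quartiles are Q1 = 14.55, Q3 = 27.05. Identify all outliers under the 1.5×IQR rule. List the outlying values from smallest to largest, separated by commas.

IQR = Q3 − Q1 = 27.05 − 14.55 = 12.50.
Lower fence = Q1 − 1.5·IQR = 14.55 − 18.75 = -4.20.
Upper fence = Q3 + 1.5·IQR = 27.05 + 18.75 = 45.80.
-9.6 < -4.20 → outlier.
53.3 > 45.80 → outlier.
All remaining values lie within [-4.20, 45.80].

-9.6, 53.3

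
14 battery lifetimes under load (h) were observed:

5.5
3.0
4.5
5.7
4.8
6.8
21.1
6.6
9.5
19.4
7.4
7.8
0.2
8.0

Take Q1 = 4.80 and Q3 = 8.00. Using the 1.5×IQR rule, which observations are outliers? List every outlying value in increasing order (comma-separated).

19.4, 21.1

IQR = Q3 − Q1 = 8.00 − 4.80 = 3.20.
Lower fence = Q1 − 1.5·IQR = 4.80 − 4.80 = 0.00.
Upper fence = Q3 + 1.5·IQR = 8.00 + 4.80 = 12.80.
19.4 > 12.80 → outlier.
21.1 > 12.80 → outlier.
All remaining values lie within [0.00, 12.80].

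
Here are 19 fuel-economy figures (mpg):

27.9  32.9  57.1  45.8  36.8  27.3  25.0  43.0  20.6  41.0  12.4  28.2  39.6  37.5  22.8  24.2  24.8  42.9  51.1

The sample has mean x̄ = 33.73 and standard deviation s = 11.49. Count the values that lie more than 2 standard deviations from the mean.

Cutoffs: x̄ ± 2s = [10.75, 56.71].
Outside the cutoffs: 57.1.

1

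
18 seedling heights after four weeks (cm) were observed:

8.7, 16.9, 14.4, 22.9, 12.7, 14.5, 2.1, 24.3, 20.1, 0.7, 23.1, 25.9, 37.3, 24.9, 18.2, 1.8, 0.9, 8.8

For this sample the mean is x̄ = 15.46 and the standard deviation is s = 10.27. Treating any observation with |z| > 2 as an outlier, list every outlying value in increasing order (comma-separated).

37.3

Cutoffs at x̄ ± 2s: 15.46 ± 2·10.27 = [-5.08, 36.00].
37.3: z = 2.13, |z| > 2 → outlier.
Every other value lies within [-5.08, 36.00].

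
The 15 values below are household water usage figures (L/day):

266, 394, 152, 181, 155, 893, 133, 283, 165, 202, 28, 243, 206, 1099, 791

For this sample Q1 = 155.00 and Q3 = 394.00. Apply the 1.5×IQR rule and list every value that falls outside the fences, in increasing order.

791, 893, 1099

IQR = Q3 − Q1 = 394.00 − 155.00 = 239.00.
Lower fence = Q1 − 1.5·IQR = 155.00 − 358.50 = -203.50.
Upper fence = Q3 + 1.5·IQR = 394.00 + 358.50 = 752.50.
791 > 752.50 → outlier.
893 > 752.50 → outlier.
1099 > 752.50 → outlier.
All remaining values lie within [-203.50, 752.50].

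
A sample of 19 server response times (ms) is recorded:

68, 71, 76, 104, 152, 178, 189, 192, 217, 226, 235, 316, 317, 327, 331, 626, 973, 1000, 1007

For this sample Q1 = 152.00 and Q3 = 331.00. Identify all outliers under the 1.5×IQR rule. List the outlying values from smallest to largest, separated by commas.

IQR = Q3 − Q1 = 331.00 − 152.00 = 179.00.
Lower fence = Q1 − 1.5·IQR = 152.00 − 268.50 = -116.50.
Upper fence = Q3 + 1.5·IQR = 331.00 + 268.50 = 599.50.
626 > 599.50 → outlier.
973 > 599.50 → outlier.
1000 > 599.50 → outlier.
1007 > 599.50 → outlier.
All remaining values lie within [-116.50, 599.50].

626, 973, 1000, 1007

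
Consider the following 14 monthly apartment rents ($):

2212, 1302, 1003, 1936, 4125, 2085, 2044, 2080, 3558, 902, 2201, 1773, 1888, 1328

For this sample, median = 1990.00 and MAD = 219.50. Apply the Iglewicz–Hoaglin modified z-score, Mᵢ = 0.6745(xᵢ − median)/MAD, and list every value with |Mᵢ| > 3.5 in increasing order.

|Mᵢ| > 3.5 ⇔ |xᵢ − 1990.00| > 3.5·219.50/0.6745 = 1138.99.
So outliers lie outside [851.01, 3128.99].
3558: M = 4.82 → outlier.
4125: M = 6.56 → outlier.

3558, 4125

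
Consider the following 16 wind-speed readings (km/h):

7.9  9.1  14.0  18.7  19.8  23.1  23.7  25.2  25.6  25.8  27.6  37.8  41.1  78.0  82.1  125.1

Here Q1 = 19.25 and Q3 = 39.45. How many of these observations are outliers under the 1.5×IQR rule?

3

IQR = 20.20; fences at 19.25 − 30.30 = -11.05 and 39.45 + 30.30 = 69.75.
Outside the cutoffs: 78.0, 82.1, 125.1.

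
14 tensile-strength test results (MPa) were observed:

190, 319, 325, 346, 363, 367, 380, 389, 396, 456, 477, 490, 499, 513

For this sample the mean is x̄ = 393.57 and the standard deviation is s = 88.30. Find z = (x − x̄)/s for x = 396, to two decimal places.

z = (396 − 393.57) / 88.30 = 0.03.

0.03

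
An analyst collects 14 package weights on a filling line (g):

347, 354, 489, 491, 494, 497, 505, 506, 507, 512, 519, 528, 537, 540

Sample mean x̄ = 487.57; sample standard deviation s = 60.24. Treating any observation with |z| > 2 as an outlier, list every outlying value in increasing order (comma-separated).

Cutoffs at x̄ ± 2s: 487.57 ± 2·60.24 = [367.09, 608.05].
347: z = -2.33, |z| > 2 → outlier.
354: z = -2.22, |z| > 2 → outlier.
Every other value lies within [367.09, 608.05].

347, 354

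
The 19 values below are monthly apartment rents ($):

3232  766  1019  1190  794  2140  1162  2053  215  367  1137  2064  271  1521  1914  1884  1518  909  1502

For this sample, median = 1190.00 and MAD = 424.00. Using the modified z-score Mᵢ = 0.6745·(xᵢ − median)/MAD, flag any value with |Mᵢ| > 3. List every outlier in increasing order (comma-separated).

|Mᵢ| > 3 ⇔ |xᵢ − 1190.00| > 3·424.00/0.6745 = 1885.84.
So outliers lie outside [-695.84, 3075.84].
3232: M = 3.25 → outlier.

3232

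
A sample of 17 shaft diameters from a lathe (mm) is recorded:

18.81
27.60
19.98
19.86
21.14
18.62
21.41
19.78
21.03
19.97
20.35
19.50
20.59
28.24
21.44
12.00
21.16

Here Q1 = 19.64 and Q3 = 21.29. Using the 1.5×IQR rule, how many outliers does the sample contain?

IQR = 1.65; fences at 19.64 − 2.475 = 17.165 and 21.29 + 2.475 = 23.765.
Outside the cutoffs: 12.00, 27.60, 28.24.

3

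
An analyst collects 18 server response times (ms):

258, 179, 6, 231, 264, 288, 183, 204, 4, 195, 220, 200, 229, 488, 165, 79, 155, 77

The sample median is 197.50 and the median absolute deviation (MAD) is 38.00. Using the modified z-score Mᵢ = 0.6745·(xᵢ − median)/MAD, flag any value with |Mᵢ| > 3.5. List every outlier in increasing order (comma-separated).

|Mᵢ| > 3.5 ⇔ |xᵢ − 197.50| > 3.5·38.00/0.6745 = 197.18.
So outliers lie outside [0.32, 394.68].
488: M = 5.16 → outlier.

488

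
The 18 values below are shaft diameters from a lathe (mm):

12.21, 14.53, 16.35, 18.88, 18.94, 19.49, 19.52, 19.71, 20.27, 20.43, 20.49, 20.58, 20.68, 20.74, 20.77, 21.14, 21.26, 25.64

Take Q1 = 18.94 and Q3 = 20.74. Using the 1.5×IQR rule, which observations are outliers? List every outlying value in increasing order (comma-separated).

12.21, 14.53, 25.64

IQR = Q3 − Q1 = 20.74 − 18.94 = 1.80.
Lower fence = Q1 − 1.5·IQR = 18.94 − 2.70 = 16.24.
Upper fence = Q3 + 1.5·IQR = 20.74 + 2.70 = 23.44.
12.21 < 16.24 → outlier.
14.53 < 16.24 → outlier.
25.64 > 23.44 → outlier.
All remaining values lie within [16.24, 23.44].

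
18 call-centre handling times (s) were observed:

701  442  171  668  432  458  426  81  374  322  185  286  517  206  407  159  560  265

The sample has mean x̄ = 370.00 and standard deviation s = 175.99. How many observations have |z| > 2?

0

Cutoffs: x̄ ± 2s = [18.02, 721.98].
Every value lies within the cutoffs.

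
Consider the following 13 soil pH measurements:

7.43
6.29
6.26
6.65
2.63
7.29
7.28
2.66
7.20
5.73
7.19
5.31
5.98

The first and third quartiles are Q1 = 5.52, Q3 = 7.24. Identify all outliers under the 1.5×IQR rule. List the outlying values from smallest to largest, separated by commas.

2.63, 2.66

IQR = Q3 − Q1 = 7.24 − 5.52 = 1.72.
Lower fence = Q1 − 1.5·IQR = 5.52 − 2.58 = 2.94.
Upper fence = Q3 + 1.5·IQR = 7.24 + 2.58 = 9.82.
2.63 < 2.94 → outlier.
2.66 < 2.94 → outlier.
All remaining values lie within [2.94, 9.82].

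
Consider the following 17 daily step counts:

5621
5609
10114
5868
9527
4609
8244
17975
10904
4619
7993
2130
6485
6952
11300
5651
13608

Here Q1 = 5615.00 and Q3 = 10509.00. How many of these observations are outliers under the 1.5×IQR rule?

IQR = 4894.00; fences at 5615.00 − 7341.00 = -1726.00 and 10509.00 + 7341.00 = 17850.00.
Outside the cutoffs: 17975.

1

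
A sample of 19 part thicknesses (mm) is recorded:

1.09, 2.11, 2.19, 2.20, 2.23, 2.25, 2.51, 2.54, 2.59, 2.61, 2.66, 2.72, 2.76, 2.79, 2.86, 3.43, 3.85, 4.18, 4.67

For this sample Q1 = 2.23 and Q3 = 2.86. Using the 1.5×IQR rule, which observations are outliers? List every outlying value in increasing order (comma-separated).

IQR = Q3 − Q1 = 2.86 − 2.23 = 0.63.
Lower fence = Q1 − 1.5·IQR = 2.23 − 0.945 = 1.285.
Upper fence = Q3 + 1.5·IQR = 2.86 + 0.945 = 3.805.
1.09 < 1.285 → outlier.
3.85 > 3.805 → outlier.
4.18 > 3.805 → outlier.
4.67 > 3.805 → outlier.
All remaining values lie within [1.285, 3.805].

1.09, 3.85, 4.18, 4.67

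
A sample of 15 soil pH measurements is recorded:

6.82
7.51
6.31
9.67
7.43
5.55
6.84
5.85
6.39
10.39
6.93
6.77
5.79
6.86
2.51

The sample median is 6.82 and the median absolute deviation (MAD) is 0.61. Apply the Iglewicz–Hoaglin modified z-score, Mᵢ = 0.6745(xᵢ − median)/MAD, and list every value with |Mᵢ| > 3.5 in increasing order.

2.51, 10.39

|Mᵢ| > 3.5 ⇔ |xᵢ − 6.82| > 3.5·0.61/0.6745 = 3.17.
So outliers lie outside [3.65, 9.99].
2.51: M = -4.77 → outlier.
10.39: M = 3.95 → outlier.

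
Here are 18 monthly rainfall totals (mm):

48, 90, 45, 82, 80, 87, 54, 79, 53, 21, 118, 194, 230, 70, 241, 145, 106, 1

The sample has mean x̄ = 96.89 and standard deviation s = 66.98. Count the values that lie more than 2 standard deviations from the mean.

Cutoffs: x̄ ± 2s = [-37.07, 230.85].
Outside the cutoffs: 241.

1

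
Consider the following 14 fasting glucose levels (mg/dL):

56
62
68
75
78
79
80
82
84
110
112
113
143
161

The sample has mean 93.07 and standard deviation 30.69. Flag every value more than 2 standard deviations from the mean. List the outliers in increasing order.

Cutoffs at x̄ ± 2s: 93.07 ± 2·30.69 = [31.69, 154.45].
161: z = 2.21, |z| > 2 → outlier.
Every other value lies within [31.69, 154.45].

161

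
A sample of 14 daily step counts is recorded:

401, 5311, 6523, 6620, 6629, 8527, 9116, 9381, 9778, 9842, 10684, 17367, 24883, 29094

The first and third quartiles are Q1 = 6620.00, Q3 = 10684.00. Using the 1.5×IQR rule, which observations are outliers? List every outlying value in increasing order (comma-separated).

IQR = Q3 − Q1 = 10684.00 − 6620.00 = 4064.00.
Lower fence = Q1 − 1.5·IQR = 6620.00 − 6096.00 = 524.00.
Upper fence = Q3 + 1.5·IQR = 10684.00 + 6096.00 = 16780.00.
401 < 524.00 → outlier.
17367 > 16780.00 → outlier.
24883 > 16780.00 → outlier.
29094 > 16780.00 → outlier.
All remaining values lie within [524.00, 16780.00].

401, 17367, 24883, 29094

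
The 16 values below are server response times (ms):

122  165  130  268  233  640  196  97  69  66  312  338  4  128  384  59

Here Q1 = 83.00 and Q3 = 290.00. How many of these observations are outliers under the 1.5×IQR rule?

IQR = 207.00; fences at 83.00 − 310.50 = -227.50 and 290.00 + 310.50 = 600.50.
Outside the cutoffs: 640.

1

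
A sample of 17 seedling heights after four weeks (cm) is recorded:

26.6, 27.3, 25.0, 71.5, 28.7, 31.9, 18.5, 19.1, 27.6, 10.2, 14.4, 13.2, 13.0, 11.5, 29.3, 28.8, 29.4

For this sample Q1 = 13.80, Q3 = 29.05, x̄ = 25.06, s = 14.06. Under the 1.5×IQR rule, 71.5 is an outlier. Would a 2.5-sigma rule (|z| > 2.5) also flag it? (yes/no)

z = (71.5 − 25.06) / 14.06 = 3.30.
|z| = 3.30 > 2.5.

yes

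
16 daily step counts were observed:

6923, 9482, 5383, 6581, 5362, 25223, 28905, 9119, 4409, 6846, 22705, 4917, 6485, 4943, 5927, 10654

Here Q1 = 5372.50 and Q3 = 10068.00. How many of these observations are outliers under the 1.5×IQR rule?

3

IQR = 4695.50; fences at 5372.50 − 7043.25 = -1670.75 and 10068.00 + 7043.25 = 17111.25.
Outside the cutoffs: 22705, 25223, 28905.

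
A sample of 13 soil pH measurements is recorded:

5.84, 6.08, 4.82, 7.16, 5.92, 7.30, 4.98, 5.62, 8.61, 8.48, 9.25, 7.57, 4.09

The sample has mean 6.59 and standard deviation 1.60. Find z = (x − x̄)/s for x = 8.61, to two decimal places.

z = (8.61 − 6.59) / 1.60 = 1.26.

1.26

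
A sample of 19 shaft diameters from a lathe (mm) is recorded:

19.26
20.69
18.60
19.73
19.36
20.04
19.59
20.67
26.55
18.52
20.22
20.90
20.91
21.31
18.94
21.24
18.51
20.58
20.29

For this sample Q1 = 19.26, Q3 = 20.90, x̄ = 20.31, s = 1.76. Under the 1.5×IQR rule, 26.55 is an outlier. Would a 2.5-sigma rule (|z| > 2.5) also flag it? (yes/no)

z = (26.55 − 20.31) / 1.76 = 3.55.
|z| = 3.55 > 2.5.

yes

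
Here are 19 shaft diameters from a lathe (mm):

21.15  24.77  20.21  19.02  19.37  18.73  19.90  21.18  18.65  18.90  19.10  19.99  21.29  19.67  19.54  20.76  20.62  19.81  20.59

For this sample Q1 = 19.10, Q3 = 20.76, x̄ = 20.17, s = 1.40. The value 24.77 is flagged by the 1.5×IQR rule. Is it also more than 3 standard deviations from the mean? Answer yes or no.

z = (24.77 − 20.17) / 1.40 = 3.29.
|z| = 3.29 > 3.

yes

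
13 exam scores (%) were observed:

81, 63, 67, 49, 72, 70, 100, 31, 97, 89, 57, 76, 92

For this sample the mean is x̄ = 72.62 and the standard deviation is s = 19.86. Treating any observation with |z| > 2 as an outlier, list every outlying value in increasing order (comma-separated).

31

Cutoffs at x̄ ± 2s: 72.62 ± 2·19.86 = [32.90, 112.34].
31: z = -2.10, |z| > 2 → outlier.
Every other value lies within [32.90, 112.34].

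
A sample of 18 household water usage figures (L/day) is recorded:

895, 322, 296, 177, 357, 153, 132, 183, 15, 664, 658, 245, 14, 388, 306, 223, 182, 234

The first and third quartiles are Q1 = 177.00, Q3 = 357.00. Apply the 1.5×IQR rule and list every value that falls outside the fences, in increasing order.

658, 664, 895

IQR = Q3 − Q1 = 357.00 − 177.00 = 180.00.
Lower fence = Q1 − 1.5·IQR = 177.00 − 270.00 = -93.00.
Upper fence = Q3 + 1.5·IQR = 357.00 + 270.00 = 627.00.
658 > 627.00 → outlier.
664 > 627.00 → outlier.
895 > 627.00 → outlier.
All remaining values lie within [-93.00, 627.00].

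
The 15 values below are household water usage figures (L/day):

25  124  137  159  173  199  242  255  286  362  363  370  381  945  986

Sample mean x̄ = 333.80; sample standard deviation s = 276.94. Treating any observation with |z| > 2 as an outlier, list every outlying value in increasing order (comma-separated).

Cutoffs at x̄ ± 2s: 333.80 ± 2·276.94 = [-220.08, 887.68].
945: z = 2.21, |z| > 2 → outlier.
986: z = 2.36, |z| > 2 → outlier.
Every other value lies within [-220.08, 887.68].

945, 986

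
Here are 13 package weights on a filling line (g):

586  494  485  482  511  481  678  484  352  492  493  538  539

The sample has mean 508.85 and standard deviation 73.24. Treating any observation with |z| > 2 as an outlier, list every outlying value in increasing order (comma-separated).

352, 678

Cutoffs at x̄ ± 2s: 508.85 ± 2·73.24 = [362.37, 655.33].
352: z = -2.14, |z| > 2 → outlier.
678: z = 2.31, |z| > 2 → outlier.
Every other value lies within [362.37, 655.33].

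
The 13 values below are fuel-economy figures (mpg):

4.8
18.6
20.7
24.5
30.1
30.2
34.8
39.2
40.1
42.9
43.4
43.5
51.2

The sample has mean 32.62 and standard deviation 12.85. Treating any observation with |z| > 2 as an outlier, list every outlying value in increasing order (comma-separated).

Cutoffs at x̄ ± 2s: 32.62 ± 2·12.85 = [6.92, 58.32].
4.8: z = -2.16, |z| > 2 → outlier.
Every other value lies within [6.92, 58.32].

4.8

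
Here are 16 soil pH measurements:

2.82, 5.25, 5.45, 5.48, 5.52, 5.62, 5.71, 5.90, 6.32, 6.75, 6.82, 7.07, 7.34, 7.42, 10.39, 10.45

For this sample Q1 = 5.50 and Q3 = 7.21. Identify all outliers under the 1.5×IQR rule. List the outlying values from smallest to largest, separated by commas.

2.82, 10.39, 10.45

IQR = Q3 − Q1 = 7.21 − 5.50 = 1.71.
Lower fence = Q1 − 1.5·IQR = 5.50 − 2.565 = 2.935.
Upper fence = Q3 + 1.5·IQR = 7.21 + 2.565 = 9.775.
2.82 < 2.935 → outlier.
10.39 > 9.775 → outlier.
10.45 > 9.775 → outlier.
All remaining values lie within [2.935, 9.775].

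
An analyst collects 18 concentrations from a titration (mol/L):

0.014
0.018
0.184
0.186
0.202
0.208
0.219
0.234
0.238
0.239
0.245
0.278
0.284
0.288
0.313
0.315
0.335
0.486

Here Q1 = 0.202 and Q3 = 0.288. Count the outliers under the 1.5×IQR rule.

IQR = 0.086; fences at 0.202 − 0.129 = 0.073 and 0.288 + 0.129 = 0.417.
Outside the cutoffs: 0.014, 0.018, 0.486.

3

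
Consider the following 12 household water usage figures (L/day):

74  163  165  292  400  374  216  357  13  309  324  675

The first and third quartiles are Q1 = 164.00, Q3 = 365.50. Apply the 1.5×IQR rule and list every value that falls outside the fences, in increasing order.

IQR = Q3 − Q1 = 365.50 − 164.00 = 201.50.
Lower fence = Q1 − 1.5·IQR = 164.00 − 302.25 = -138.25.
Upper fence = Q3 + 1.5·IQR = 365.50 + 302.25 = 667.75.
675 > 667.75 → outlier.
All remaining values lie within [-138.25, 667.75].

675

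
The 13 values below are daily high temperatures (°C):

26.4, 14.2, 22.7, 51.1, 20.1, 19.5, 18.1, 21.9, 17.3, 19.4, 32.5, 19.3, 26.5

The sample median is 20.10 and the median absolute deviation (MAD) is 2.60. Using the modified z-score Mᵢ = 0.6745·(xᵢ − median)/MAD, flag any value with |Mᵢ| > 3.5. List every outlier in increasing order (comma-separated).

|Mᵢ| > 3.5 ⇔ |xᵢ − 20.10| > 3.5·2.60/0.6745 = 13.49.
So outliers lie outside [6.61, 33.59].
51.1: M = 8.04 → outlier.

51.1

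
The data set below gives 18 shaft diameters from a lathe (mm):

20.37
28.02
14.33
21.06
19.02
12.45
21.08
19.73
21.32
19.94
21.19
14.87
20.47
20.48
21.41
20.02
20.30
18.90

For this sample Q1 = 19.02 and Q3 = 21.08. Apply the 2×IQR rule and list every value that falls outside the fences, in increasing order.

IQR = Q3 − Q1 = 21.08 − 19.02 = 2.06.
Lower fence = Q1 − 2·IQR = 19.02 − 4.12 = 14.90.
Upper fence = Q3 + 2·IQR = 21.08 + 4.12 = 25.20.
12.45 < 14.90 → outlier.
14.33 < 14.90 → outlier.
14.87 < 14.90 → outlier.
28.02 > 25.20 → outlier.
All remaining values lie within [14.90, 25.20].

12.45, 14.33, 14.87, 28.02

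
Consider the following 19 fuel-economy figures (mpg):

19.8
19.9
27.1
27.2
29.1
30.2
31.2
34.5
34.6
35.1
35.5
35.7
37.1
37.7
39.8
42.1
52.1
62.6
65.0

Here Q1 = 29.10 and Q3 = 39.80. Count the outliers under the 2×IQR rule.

IQR = 10.70; fences at 29.10 − 21.40 = 7.70 and 39.80 + 21.40 = 61.20.
Outside the cutoffs: 62.6, 65.0.

2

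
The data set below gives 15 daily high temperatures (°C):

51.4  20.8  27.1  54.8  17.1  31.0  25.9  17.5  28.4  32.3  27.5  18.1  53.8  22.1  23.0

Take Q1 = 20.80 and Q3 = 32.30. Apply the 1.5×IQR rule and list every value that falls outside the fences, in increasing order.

51.4, 53.8, 54.8

IQR = Q3 − Q1 = 32.30 − 20.80 = 11.50.
Lower fence = Q1 − 1.5·IQR = 20.80 − 17.25 = 3.55.
Upper fence = Q3 + 1.5·IQR = 32.30 + 17.25 = 49.55.
51.4 > 49.55 → outlier.
53.8 > 49.55 → outlier.
54.8 > 49.55 → outlier.
All remaining values lie within [3.55, 49.55].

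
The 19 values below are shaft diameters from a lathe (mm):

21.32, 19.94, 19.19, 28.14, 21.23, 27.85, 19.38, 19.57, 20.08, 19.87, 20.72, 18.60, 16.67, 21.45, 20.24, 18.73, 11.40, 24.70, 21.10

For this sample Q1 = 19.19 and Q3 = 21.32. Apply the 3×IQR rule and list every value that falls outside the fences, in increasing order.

IQR = Q3 − Q1 = 21.32 − 19.19 = 2.13.
Lower fence = Q1 − 3·IQR = 19.19 − 6.39 = 12.80.
Upper fence = Q3 + 3·IQR = 21.32 + 6.39 = 27.71.
11.40 < 12.80 → outlier.
27.85 > 27.71 → outlier.
28.14 > 27.71 → outlier.
All remaining values lie within [12.80, 27.71].

11.40, 27.85, 28.14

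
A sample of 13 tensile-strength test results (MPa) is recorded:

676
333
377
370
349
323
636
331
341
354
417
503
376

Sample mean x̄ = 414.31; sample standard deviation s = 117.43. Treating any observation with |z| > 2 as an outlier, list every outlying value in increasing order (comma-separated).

Cutoffs at x̄ ± 2s: 414.31 ± 2·117.43 = [179.45, 649.17].
676: z = 2.23, |z| > 2 → outlier.
Every other value lies within [179.45, 649.17].

676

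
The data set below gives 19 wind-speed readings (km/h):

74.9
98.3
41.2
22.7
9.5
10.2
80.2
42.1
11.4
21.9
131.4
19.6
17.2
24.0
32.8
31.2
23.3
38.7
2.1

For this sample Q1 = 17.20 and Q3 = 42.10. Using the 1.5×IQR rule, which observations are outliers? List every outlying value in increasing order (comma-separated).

80.2, 98.3, 131.4

IQR = Q3 − Q1 = 42.10 − 17.20 = 24.90.
Lower fence = Q1 − 1.5·IQR = 17.20 − 37.35 = -20.15.
Upper fence = Q3 + 1.5·IQR = 42.10 + 37.35 = 79.45.
80.2 > 79.45 → outlier.
98.3 > 79.45 → outlier.
131.4 > 79.45 → outlier.
All remaining values lie within [-20.15, 79.45].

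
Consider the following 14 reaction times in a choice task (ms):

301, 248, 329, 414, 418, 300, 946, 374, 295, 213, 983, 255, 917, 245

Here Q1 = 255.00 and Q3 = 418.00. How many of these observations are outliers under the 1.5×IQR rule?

3

IQR = 163.00; fences at 255.00 − 244.50 = 10.50 and 418.00 + 244.50 = 662.50.
Outside the cutoffs: 917, 946, 983.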